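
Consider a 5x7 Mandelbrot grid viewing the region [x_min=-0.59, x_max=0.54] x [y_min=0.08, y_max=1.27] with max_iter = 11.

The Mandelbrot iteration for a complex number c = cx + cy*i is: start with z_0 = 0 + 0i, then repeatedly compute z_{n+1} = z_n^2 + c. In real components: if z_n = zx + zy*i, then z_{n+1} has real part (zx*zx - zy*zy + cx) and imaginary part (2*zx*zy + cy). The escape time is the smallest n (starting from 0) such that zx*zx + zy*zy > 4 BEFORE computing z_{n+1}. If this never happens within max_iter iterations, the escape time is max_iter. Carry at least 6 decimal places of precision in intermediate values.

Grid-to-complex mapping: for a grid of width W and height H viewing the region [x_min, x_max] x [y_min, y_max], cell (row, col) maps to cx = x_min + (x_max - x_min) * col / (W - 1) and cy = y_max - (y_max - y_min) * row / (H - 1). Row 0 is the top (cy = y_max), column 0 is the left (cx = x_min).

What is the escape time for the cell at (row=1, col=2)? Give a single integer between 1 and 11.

Answer: 5

Derivation:
z_0 = 0 + 0i, c = -0.0250 + 1.0717i
Iter 1: z = -0.0250 + 1.0717i, |z|^2 = 1.1491
Iter 2: z = -1.1728 + 1.0181i, |z|^2 = 2.4121
Iter 3: z = 0.3141 + -1.3164i, |z|^2 = 1.8317
Iter 4: z = -1.6594 + 0.2448i, |z|^2 = 2.8134
Iter 5: z = 2.6686 + 0.2594i, |z|^2 = 7.1888
Escaped at iteration 5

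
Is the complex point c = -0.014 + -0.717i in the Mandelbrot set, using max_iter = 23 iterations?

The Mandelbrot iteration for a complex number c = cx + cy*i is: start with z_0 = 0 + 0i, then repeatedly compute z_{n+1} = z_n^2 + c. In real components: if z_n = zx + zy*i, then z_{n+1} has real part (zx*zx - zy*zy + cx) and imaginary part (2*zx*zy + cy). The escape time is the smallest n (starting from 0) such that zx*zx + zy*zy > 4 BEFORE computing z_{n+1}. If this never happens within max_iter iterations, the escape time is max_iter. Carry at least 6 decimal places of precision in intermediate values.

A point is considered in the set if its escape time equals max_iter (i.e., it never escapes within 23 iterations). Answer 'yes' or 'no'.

Answer: yes

Derivation:
z_0 = 0 + 0i, c = -0.0140 + -0.7170i
Iter 1: z = -0.0140 + -0.7170i, |z|^2 = 0.5143
Iter 2: z = -0.5279 + -0.6969i, |z|^2 = 0.7644
Iter 3: z = -0.2210 + 0.0188i, |z|^2 = 0.0492
Iter 4: z = 0.0345 + -0.7253i, |z|^2 = 0.5273
Iter 5: z = -0.5389 + -0.7670i, |z|^2 = 0.8788
Iter 6: z = -0.3120 + 0.1097i, |z|^2 = 0.1094
Iter 7: z = 0.0713 + -0.7854i, |z|^2 = 0.6220
Iter 8: z = -0.6258 + -0.8290i, |z|^2 = 1.0789
Iter 9: z = -0.3095 + 0.3206i, |z|^2 = 0.1986
Iter 10: z = -0.0210 + -0.9155i, |z|^2 = 0.8386
Iter 11: z = -0.8517 + -0.6786i, |z|^2 = 1.1858
Iter 12: z = 0.2509 + 0.4388i, |z|^2 = 0.2555
Iter 13: z = -0.1436 + -0.4968i, |z|^2 = 0.2674
Iter 14: z = -0.2402 + -0.5743i, |z|^2 = 0.3875
Iter 15: z = -0.2862 + -0.4411i, |z|^2 = 0.2765
Iter 16: z = -0.1267 + -0.4645i, |z|^2 = 0.2318
Iter 17: z = -0.2137 + -0.5993i, |z|^2 = 0.4048
Iter 18: z = -0.3275 + -0.4608i, |z|^2 = 0.3196
Iter 19: z = -0.1191 + -0.4152i, |z|^2 = 0.1866
Iter 20: z = -0.1722 + -0.6181i, |z|^2 = 0.4117
Iter 21: z = -0.3664 + -0.5042i, |z|^2 = 0.3884
Iter 22: z = -0.1340 + -0.3476i, |z|^2 = 0.1388
Did not escape in 23 iterations → in set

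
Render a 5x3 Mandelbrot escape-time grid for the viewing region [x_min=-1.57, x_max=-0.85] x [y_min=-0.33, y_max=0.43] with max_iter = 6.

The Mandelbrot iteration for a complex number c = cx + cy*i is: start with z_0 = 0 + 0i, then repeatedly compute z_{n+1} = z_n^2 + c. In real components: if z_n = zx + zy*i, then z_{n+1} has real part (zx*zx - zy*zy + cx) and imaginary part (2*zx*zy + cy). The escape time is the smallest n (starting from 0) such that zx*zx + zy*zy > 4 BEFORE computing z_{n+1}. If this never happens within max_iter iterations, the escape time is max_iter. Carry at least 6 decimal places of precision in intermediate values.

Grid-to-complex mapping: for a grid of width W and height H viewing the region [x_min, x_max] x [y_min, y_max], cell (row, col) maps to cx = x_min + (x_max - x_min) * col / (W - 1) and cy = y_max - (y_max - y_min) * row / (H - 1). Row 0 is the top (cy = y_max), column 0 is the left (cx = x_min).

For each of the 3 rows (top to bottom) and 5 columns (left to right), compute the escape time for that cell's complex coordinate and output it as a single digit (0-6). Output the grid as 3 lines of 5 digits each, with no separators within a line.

(row=0, col=0): c = -1.5700 + 0.4300i → escape time 3
(row=0, col=1): c = -1.3900 + 0.4300i → escape time 4
(row=0, col=2): c = -1.2100 + 0.4300i → escape time 6
(row=0, col=3): c = -1.0300 + 0.4300i → escape time 6
(row=0, col=4): c = -0.8500 + 0.4300i → escape time 6
(row=1, col=0): c = -1.5700 + 0.0500i → escape time 6
(row=1, col=1): c = -1.3900 + 0.0500i → escape time 6
(row=1, col=2): c = -1.2100 + 0.0500i → escape time 6
(row=1, col=3): c = -1.0300 + 0.0500i → escape time 6
(row=1, col=4): c = -0.8500 + 0.0500i → escape time 6
(row=2, col=0): c = -1.5700 + -0.3300i → escape time 4
(row=2, col=1): c = -1.3900 + -0.3300i → escape time 5
(row=2, col=2): c = -1.2100 + -0.3300i → escape time 6
(row=2, col=3): c = -1.0300 + -0.3300i → escape time 6
(row=2, col=4): c = -0.8500 + -0.3300i → escape time 6

Answer: 34666
66666
45666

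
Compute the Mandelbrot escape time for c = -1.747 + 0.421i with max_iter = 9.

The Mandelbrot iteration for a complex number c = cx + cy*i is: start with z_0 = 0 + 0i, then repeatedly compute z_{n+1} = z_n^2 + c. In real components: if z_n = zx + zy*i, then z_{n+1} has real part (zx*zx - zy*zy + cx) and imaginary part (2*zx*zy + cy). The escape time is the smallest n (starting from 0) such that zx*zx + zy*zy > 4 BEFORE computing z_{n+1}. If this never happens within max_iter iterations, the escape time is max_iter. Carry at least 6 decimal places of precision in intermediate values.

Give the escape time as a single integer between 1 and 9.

Answer: 3

Derivation:
z_0 = 0 + 0i, c = -1.7470 + 0.4210i
Iter 1: z = -1.7470 + 0.4210i, |z|^2 = 3.2293
Iter 2: z = 1.1278 + -1.0500i, |z|^2 = 2.3743
Iter 3: z = -1.5776 + -1.9473i, |z|^2 = 6.2806
Escaped at iteration 3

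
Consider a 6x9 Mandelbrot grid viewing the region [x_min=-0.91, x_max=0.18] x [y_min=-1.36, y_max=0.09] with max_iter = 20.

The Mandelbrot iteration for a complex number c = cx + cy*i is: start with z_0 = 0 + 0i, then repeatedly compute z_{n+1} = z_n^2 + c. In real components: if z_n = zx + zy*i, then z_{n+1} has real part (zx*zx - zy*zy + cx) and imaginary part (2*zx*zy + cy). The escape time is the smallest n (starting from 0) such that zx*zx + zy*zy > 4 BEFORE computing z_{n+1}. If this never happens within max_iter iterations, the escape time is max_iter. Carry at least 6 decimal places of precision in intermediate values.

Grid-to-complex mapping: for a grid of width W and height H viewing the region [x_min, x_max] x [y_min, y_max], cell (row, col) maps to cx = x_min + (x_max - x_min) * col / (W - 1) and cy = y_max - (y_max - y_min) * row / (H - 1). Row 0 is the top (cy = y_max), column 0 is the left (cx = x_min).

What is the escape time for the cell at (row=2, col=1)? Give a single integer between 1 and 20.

z_0 = 0 + 0i, c = -0.6920 + -0.2725i
Iter 1: z = -0.6920 + -0.2725i, |z|^2 = 0.5531
Iter 2: z = -0.2874 + 0.1046i, |z|^2 = 0.0935
Iter 3: z = -0.6204 + -0.3326i, |z|^2 = 0.4955
Iter 4: z = -0.4178 + 0.1402i, |z|^2 = 0.1942
Iter 5: z = -0.5371 + -0.3897i, |z|^2 = 0.4403
Iter 6: z = -0.5554 + 0.1461i, |z|^2 = 0.3298
Iter 7: z = -0.4049 + -0.4348i, |z|^2 = 0.3530
Iter 8: z = -0.7171 + 0.0796i, |z|^2 = 0.5205
Iter 9: z = -0.1841 + -0.3866i, |z|^2 = 0.1834
Iter 10: z = -0.8076 + -0.1301i, |z|^2 = 0.6691
Iter 11: z = -0.0568 + -0.0623i, |z|^2 = 0.0071
Iter 12: z = -0.6927 + -0.2654i, |z|^2 = 0.5502
Iter 13: z = -0.2827 + 0.0952i, |z|^2 = 0.0890
Iter 14: z = -0.6212 + -0.3263i, |z|^2 = 0.4923
Iter 15: z = -0.4126 + 0.1329i, |z|^2 = 0.1879
Iter 16: z = -0.5394 + -0.3822i, |z|^2 = 0.4370
Iter 17: z = -0.5471 + 0.1398i, |z|^2 = 0.3189
Iter 18: z = -0.4122 + -0.4254i, |z|^2 = 0.3509
Iter 19: z = -0.7031 + 0.0782i, |z|^2 = 0.5005

Answer: 20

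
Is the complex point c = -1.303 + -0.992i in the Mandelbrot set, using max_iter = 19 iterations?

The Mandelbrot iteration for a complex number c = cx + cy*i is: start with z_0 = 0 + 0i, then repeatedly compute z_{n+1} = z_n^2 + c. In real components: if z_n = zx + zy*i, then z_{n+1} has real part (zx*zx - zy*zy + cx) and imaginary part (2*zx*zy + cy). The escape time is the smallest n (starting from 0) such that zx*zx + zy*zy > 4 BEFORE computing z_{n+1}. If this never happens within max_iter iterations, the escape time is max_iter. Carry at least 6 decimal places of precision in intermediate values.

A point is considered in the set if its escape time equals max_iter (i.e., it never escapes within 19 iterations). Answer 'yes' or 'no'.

Answer: no

Derivation:
z_0 = 0 + 0i, c = -1.3030 + -0.9920i
Iter 1: z = -1.3030 + -0.9920i, |z|^2 = 2.6819
Iter 2: z = -0.5893 + 1.5932i, |z|^2 = 2.8854
Iter 3: z = -3.4939 + -2.8695i, |z|^2 = 20.4417
Escaped at iteration 3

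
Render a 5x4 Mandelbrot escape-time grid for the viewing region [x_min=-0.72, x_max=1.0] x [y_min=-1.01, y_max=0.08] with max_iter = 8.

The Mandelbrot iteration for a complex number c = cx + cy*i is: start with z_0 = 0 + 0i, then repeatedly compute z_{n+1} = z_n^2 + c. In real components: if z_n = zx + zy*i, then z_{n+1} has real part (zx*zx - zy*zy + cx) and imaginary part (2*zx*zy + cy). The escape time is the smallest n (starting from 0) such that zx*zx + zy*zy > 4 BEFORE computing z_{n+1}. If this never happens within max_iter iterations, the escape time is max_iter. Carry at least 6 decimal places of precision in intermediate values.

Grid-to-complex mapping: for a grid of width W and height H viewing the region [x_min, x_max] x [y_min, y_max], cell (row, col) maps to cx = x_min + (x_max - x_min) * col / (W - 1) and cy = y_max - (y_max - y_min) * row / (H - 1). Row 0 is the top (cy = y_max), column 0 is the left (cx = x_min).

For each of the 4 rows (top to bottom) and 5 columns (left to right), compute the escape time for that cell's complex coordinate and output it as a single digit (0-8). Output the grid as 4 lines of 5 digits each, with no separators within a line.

(row=0, col=0): c = -0.7200 + 0.0800i → escape time 8
(row=0, col=1): c = -0.2900 + 0.0800i → escape time 8
(row=0, col=2): c = 0.1400 + 0.0800i → escape time 8
(row=0, col=3): c = 0.5700 + 0.0800i → escape time 4
(row=0, col=4): c = 1.0000 + 0.0800i → escape time 2
(row=1, col=0): c = -0.7200 + -0.2833i → escape time 8
(row=1, col=1): c = -0.2900 + -0.2833i → escape time 8
(row=1, col=2): c = 0.1400 + -0.2833i → escape time 8
(row=1, col=3): c = 0.5700 + -0.2833i → escape time 4
(row=1, col=4): c = 1.0000 + -0.2833i → escape time 2
(row=2, col=0): c = -0.7200 + -0.6467i → escape time 5
(row=2, col=1): c = -0.2900 + -0.6467i → escape time 8
(row=2, col=2): c = 0.1400 + -0.6467i → escape time 8
(row=2, col=3): c = 0.5700 + -0.6467i → escape time 3
(row=2, col=4): c = 1.0000 + -0.6467i → escape time 2
(row=3, col=0): c = -0.7200 + -1.0100i → escape time 3
(row=3, col=1): c = -0.2900 + -1.0100i → escape time 5
(row=3, col=2): c = 0.1400 + -1.0100i → escape time 4
(row=3, col=3): c = 0.5700 + -1.0100i → escape time 2
(row=3, col=4): c = 1.0000 + -1.0100i → escape time 2

Answer: 88842
88842
58832
35422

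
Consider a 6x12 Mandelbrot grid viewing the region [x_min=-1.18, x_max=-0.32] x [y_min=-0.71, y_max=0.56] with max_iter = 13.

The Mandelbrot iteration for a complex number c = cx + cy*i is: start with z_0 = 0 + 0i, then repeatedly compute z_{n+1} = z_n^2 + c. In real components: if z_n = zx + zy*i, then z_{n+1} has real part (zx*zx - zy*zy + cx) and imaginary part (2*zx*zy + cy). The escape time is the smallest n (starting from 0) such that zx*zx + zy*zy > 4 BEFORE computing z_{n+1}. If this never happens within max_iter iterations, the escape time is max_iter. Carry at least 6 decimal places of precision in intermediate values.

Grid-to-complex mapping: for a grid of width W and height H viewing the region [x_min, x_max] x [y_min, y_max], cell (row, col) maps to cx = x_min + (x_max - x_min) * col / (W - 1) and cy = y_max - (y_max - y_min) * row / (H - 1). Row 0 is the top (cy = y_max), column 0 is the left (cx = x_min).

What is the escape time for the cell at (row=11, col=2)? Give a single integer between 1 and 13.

z_0 = 0 + 0i, c = -0.8360 + -0.7100i
Iter 1: z = -0.8360 + -0.7100i, |z|^2 = 1.2030
Iter 2: z = -0.6412 + 0.4771i, |z|^2 = 0.6388
Iter 3: z = -0.6525 + -1.3219i, |z|^2 = 2.1731
Iter 4: z = -2.1576 + 1.0150i, |z|^2 = 5.6854
Escaped at iteration 4

Answer: 4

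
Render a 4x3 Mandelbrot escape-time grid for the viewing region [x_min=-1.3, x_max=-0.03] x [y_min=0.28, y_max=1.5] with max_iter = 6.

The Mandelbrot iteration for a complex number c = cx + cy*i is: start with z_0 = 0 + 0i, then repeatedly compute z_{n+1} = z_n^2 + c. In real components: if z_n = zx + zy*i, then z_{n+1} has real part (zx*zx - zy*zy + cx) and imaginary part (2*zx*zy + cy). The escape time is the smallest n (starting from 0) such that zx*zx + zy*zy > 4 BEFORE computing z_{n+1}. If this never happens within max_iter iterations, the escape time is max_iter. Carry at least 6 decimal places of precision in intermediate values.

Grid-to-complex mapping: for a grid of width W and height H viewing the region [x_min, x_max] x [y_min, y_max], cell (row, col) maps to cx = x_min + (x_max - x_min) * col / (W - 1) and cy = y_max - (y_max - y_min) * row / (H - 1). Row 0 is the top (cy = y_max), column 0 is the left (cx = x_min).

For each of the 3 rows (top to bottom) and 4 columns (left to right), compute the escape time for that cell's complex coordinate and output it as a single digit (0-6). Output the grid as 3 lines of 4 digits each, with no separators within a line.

(row=0, col=0): c = -1.3000 + 1.5000i → escape time 2
(row=0, col=1): c = -0.8767 + 1.5000i → escape time 2
(row=0, col=2): c = -0.4533 + 1.5000i → escape time 2
(row=0, col=3): c = -0.0300 + 1.5000i → escape time 2
(row=1, col=0): c = -1.3000 + 0.8900i → escape time 3
(row=1, col=1): c = -0.8767 + 0.8900i → escape time 3
(row=1, col=2): c = -0.4533 + 0.8900i → escape time 5
(row=1, col=3): c = -0.0300 + 0.8900i → escape time 6
(row=2, col=0): c = -1.3000 + 0.2800i → escape time 6
(row=2, col=1): c = -0.8767 + 0.2800i → escape time 6
(row=2, col=2): c = -0.4533 + 0.2800i → escape time 6
(row=2, col=3): c = -0.0300 + 0.2800i → escape time 6

Answer: 2222
3356
6666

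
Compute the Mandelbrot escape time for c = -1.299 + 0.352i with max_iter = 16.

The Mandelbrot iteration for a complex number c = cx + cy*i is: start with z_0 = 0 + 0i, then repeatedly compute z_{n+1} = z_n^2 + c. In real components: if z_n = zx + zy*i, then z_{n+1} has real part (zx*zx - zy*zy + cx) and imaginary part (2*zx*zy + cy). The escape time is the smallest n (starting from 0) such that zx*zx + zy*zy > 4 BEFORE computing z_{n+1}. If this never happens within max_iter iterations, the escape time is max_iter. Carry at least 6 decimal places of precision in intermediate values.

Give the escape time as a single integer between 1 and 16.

z_0 = 0 + 0i, c = -1.2990 + 0.3520i
Iter 1: z = -1.2990 + 0.3520i, |z|^2 = 1.8113
Iter 2: z = 0.2645 + -0.5625i, |z|^2 = 0.3864
Iter 3: z = -1.5454 + 0.0544i, |z|^2 = 2.3914
Iter 4: z = 1.0864 + 0.1837i, |z|^2 = 1.2141
Iter 5: z = -0.1524 + 0.7512i, |z|^2 = 0.5875
Iter 6: z = -1.8401 + 0.1230i, |z|^2 = 3.4010
Iter 7: z = 2.0717 + -0.1007i, |z|^2 = 4.3023
Escaped at iteration 7

Answer: 7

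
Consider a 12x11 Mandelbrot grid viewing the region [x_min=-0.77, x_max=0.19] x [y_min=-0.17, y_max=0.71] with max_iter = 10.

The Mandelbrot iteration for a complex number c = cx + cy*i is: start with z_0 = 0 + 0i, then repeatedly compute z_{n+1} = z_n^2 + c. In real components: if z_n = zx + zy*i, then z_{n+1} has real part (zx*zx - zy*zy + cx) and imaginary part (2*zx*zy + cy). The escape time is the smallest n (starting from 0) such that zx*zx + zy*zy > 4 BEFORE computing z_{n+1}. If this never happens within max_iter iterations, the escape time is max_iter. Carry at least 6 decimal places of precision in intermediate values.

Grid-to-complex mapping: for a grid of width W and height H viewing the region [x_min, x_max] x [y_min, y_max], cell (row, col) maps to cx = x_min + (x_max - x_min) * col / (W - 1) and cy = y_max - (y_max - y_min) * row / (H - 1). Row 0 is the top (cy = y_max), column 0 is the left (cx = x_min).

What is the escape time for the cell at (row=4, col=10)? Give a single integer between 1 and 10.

z_0 = 0 + 0i, c = 0.1027 + 0.3580i
Iter 1: z = 0.1027 + 0.3580i, |z|^2 = 0.1387
Iter 2: z = -0.0149 + 0.4316i, |z|^2 = 0.1865
Iter 3: z = -0.0833 + 0.3452i, |z|^2 = 0.1261
Iter 4: z = -0.0095 + 0.3005i, |z|^2 = 0.0904
Iter 5: z = 0.0125 + 0.3523i, |z|^2 = 0.1243
Iter 6: z = -0.0212 + 0.3668i, |z|^2 = 0.1350
Iter 7: z = -0.0314 + 0.3424i, |z|^2 = 0.1182
Iter 8: z = -0.0135 + 0.3365i, |z|^2 = 0.1134
Iter 9: z = -0.0103 + 0.3489i, |z|^2 = 0.1218

Answer: 10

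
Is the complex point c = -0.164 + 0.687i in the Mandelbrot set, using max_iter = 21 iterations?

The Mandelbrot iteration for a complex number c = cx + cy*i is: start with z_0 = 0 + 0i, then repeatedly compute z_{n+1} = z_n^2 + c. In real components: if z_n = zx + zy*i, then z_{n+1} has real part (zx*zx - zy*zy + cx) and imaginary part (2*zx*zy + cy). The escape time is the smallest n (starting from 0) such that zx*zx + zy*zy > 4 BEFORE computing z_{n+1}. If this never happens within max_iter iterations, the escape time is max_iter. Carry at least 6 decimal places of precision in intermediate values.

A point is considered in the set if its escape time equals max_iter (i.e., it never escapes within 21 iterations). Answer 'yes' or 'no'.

z_0 = 0 + 0i, c = -0.1640 + 0.6870i
Iter 1: z = -0.1640 + 0.6870i, |z|^2 = 0.4989
Iter 2: z = -0.6091 + 0.4617i, |z|^2 = 0.5841
Iter 3: z = -0.0062 + 0.1246i, |z|^2 = 0.0156
Iter 4: z = -0.1795 + 0.6855i, |z|^2 = 0.5021
Iter 5: z = -0.6016 + 0.4409i, |z|^2 = 0.5564
Iter 6: z = 0.0036 + 0.1564i, |z|^2 = 0.0245
Iter 7: z = -0.1885 + 0.6881i, |z|^2 = 0.5090
Iter 8: z = -0.6020 + 0.4276i, |z|^2 = 0.5453
Iter 9: z = 0.0155 + 0.1721i, |z|^2 = 0.0299
Iter 10: z = -0.1934 + 0.6923i, |z|^2 = 0.5167
Iter 11: z = -0.6059 + 0.4192i, |z|^2 = 0.5429
Iter 12: z = 0.0274 + 0.1790i, |z|^2 = 0.0328
Iter 13: z = -0.1953 + 0.6968i, |z|^2 = 0.5237
Iter 14: z = -0.6114 + 0.4149i, |z|^2 = 0.5459
Iter 15: z = 0.0377 + 0.1797i, |z|^2 = 0.0337
Iter 16: z = -0.1949 + 0.7006i, |z|^2 = 0.5288
Iter 17: z = -0.6168 + 0.4140i, |z|^2 = 0.5518
Iter 18: z = 0.0451 + 0.1763i, |z|^2 = 0.0331
Iter 19: z = -0.1931 + 0.7029i, |z|^2 = 0.5313
Iter 20: z = -0.6208 + 0.4156i, |z|^2 = 0.5581
Did not escape in 21 iterations → in set

Answer: yes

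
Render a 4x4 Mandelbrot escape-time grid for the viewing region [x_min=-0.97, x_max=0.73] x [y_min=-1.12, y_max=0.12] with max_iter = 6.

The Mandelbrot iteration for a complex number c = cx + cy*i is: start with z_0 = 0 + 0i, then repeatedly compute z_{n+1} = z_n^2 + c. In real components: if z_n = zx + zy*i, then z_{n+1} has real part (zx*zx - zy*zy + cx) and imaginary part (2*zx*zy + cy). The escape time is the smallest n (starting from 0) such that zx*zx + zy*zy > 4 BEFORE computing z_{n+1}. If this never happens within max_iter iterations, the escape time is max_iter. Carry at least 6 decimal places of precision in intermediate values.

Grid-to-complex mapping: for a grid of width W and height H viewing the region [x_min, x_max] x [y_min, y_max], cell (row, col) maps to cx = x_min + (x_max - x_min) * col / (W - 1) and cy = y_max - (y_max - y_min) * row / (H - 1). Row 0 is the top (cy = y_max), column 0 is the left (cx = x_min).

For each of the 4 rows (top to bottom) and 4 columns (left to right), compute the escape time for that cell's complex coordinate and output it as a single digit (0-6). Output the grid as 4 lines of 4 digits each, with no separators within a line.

Answer: 6663
6663
4663
3432

Derivation:
(row=0, col=0): c = -0.9700 + 0.1200i → escape time 6
(row=0, col=1): c = -0.4033 + 0.1200i → escape time 6
(row=0, col=2): c = 0.1633 + 0.1200i → escape time 6
(row=0, col=3): c = 0.7300 + 0.1200i → escape time 3
(row=1, col=0): c = -0.9700 + -0.2933i → escape time 6
(row=1, col=1): c = -0.4033 + -0.2933i → escape time 6
(row=1, col=2): c = 0.1633 + -0.2933i → escape time 6
(row=1, col=3): c = 0.7300 + -0.2933i → escape time 3
(row=2, col=0): c = -0.9700 + -0.7067i → escape time 4
(row=2, col=1): c = -0.4033 + -0.7067i → escape time 6
(row=2, col=2): c = 0.1633 + -0.7067i → escape time 6
(row=2, col=3): c = 0.7300 + -0.7067i → escape time 3
(row=3, col=0): c = -0.9700 + -1.1200i → escape time 3
(row=3, col=1): c = -0.4033 + -1.1200i → escape time 4
(row=3, col=2): c = 0.1633 + -1.1200i → escape time 3
(row=3, col=3): c = 0.7300 + -1.1200i → escape time 2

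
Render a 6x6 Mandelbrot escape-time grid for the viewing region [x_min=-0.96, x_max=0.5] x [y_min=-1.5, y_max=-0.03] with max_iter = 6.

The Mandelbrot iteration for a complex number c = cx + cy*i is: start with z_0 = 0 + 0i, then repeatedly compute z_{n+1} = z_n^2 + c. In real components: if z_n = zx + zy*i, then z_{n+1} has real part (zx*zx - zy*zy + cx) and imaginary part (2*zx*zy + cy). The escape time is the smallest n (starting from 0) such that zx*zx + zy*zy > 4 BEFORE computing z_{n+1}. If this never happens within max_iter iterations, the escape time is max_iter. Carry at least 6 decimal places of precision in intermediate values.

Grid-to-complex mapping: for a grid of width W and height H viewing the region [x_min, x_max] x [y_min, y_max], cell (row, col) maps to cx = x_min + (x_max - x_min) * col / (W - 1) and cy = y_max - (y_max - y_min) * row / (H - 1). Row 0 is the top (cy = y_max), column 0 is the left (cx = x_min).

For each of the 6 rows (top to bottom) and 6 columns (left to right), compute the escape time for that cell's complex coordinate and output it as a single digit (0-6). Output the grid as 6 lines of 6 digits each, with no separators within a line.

Answer: 666665
666666
466664
345643
333322
222222

Derivation:
(row=0, col=0): c = -0.9600 + -0.0300i → escape time 6
(row=0, col=1): c = -0.6680 + -0.0300i → escape time 6
(row=0, col=2): c = -0.3760 + -0.0300i → escape time 6
(row=0, col=3): c = -0.0840 + -0.0300i → escape time 6
(row=0, col=4): c = 0.2080 + -0.0300i → escape time 6
(row=0, col=5): c = 0.5000 + -0.0300i → escape time 5
(row=1, col=0): c = -0.9600 + -0.3240i → escape time 6
(row=1, col=1): c = -0.6680 + -0.3240i → escape time 6
(row=1, col=2): c = -0.3760 + -0.3240i → escape time 6
(row=1, col=3): c = -0.0840 + -0.3240i → escape time 6
(row=1, col=4): c = 0.2080 + -0.3240i → escape time 6
(row=1, col=5): c = 0.5000 + -0.3240i → escape time 6
(row=2, col=0): c = -0.9600 + -0.6180i → escape time 4
(row=2, col=1): c = -0.6680 + -0.6180i → escape time 6
(row=2, col=2): c = -0.3760 + -0.6180i → escape time 6
(row=2, col=3): c = -0.0840 + -0.6180i → escape time 6
(row=2, col=4): c = 0.2080 + -0.6180i → escape time 6
(row=2, col=5): c = 0.5000 + -0.6180i → escape time 4
(row=3, col=0): c = -0.9600 + -0.9120i → escape time 3
(row=3, col=1): c = -0.6680 + -0.9120i → escape time 4
(row=3, col=2): c = -0.3760 + -0.9120i → escape time 5
(row=3, col=3): c = -0.0840 + -0.9120i → escape time 6
(row=3, col=4): c = 0.2080 + -0.9120i → escape time 4
(row=3, col=5): c = 0.5000 + -0.9120i → escape time 3
(row=4, col=0): c = -0.9600 + -1.2060i → escape time 3
(row=4, col=1): c = -0.6680 + -1.2060i → escape time 3
(row=4, col=2): c = -0.3760 + -1.2060i → escape time 3
(row=4, col=3): c = -0.0840 + -1.2060i → escape time 3
(row=4, col=4): c = 0.2080 + -1.2060i → escape time 2
(row=4, col=5): c = 0.5000 + -1.2060i → escape time 2
(row=5, col=0): c = -0.9600 + -1.5000i → escape time 2
(row=5, col=1): c = -0.6680 + -1.5000i → escape time 2
(row=5, col=2): c = -0.3760 + -1.5000i → escape time 2
(row=5, col=3): c = -0.0840 + -1.5000i → escape time 2
(row=5, col=4): c = 0.2080 + -1.5000i → escape time 2
(row=5, col=5): c = 0.5000 + -1.5000i → escape time 2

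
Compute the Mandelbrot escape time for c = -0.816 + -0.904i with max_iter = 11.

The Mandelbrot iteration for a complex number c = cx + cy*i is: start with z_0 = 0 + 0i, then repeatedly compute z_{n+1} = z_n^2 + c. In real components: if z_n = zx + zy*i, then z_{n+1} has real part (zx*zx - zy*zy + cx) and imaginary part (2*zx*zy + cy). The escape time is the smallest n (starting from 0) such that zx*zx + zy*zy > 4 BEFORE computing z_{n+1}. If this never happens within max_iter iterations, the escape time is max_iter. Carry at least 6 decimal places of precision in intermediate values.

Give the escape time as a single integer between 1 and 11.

z_0 = 0 + 0i, c = -0.8160 + -0.9040i
Iter 1: z = -0.8160 + -0.9040i, |z|^2 = 1.4831
Iter 2: z = -0.9674 + 0.5713i, |z|^2 = 1.2622
Iter 3: z = -0.2066 + -2.0094i, |z|^2 = 4.0802
Escaped at iteration 3

Answer: 3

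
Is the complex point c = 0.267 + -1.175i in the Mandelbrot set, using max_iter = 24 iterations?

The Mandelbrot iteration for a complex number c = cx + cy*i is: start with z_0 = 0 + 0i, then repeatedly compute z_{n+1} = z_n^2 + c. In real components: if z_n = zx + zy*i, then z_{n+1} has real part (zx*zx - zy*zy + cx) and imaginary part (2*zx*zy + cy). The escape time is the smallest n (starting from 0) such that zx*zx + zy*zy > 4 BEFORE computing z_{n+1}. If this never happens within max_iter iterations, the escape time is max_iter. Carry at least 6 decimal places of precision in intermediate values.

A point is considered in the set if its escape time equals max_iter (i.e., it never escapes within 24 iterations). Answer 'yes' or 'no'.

Answer: no

Derivation:
z_0 = 0 + 0i, c = 0.2670 + -1.1750i
Iter 1: z = 0.2670 + -1.1750i, |z|^2 = 1.4519
Iter 2: z = -1.0423 + -1.8025i, |z|^2 = 4.3353
Escaped at iteration 2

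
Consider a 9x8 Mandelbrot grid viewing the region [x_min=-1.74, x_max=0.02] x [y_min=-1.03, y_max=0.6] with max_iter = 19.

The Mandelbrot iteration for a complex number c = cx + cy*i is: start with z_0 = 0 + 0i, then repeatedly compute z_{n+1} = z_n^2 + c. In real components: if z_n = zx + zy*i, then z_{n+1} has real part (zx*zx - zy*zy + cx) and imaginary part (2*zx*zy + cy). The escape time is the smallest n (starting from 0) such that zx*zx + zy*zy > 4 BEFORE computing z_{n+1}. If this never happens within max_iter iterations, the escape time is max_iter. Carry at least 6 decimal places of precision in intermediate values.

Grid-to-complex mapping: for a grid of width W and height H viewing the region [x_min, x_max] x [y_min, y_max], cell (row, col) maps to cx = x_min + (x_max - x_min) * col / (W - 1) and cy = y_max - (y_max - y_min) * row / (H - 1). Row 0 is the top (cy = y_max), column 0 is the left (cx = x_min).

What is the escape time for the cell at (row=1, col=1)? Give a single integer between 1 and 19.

z_0 = 0 + 0i, c = -1.5200 + 0.3671i
Iter 1: z = -1.5200 + 0.3671i, |z|^2 = 2.4452
Iter 2: z = 0.6556 + -0.7490i, |z|^2 = 0.9908
Iter 3: z = -1.6511 + -0.6149i, |z|^2 = 3.1044
Iter 4: z = 0.8281 + 2.3978i, |z|^2 = 6.4351
Escaped at iteration 4

Answer: 4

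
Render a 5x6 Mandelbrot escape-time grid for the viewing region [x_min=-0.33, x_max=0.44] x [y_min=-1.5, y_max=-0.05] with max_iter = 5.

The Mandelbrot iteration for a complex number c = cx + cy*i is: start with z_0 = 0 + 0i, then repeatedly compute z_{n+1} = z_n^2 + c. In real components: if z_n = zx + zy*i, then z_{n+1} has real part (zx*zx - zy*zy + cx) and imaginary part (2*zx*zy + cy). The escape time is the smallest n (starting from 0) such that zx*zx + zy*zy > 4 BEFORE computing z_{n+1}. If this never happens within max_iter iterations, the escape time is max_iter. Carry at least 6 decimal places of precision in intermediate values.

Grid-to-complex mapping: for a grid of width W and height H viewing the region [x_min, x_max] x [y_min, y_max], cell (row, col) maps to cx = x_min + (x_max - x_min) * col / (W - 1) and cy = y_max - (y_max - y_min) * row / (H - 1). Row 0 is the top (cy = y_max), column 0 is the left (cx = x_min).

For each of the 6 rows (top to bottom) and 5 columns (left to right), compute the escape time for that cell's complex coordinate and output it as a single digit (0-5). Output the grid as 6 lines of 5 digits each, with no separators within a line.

Answer: 55555
55555
55555
55543
33322
22222

Derivation:
(row=0, col=0): c = -0.3300 + -0.0500i → escape time 5
(row=0, col=1): c = -0.1375 + -0.0500i → escape time 5
(row=0, col=2): c = 0.0550 + -0.0500i → escape time 5
(row=0, col=3): c = 0.2475 + -0.0500i → escape time 5
(row=0, col=4): c = 0.4400 + -0.0500i → escape time 5
(row=1, col=0): c = -0.3300 + -0.3400i → escape time 5
(row=1, col=1): c = -0.1375 + -0.3400i → escape time 5
(row=1, col=2): c = 0.0550 + -0.3400i → escape time 5
(row=1, col=3): c = 0.2475 + -0.3400i → escape time 5
(row=1, col=4): c = 0.4400 + -0.3400i → escape time 5
(row=2, col=0): c = -0.3300 + -0.6300i → escape time 5
(row=2, col=1): c = -0.1375 + -0.6300i → escape time 5
(row=2, col=2): c = 0.0550 + -0.6300i → escape time 5
(row=2, col=3): c = 0.2475 + -0.6300i → escape time 5
(row=2, col=4): c = 0.4400 + -0.6300i → escape time 5
(row=3, col=0): c = -0.3300 + -0.9200i → escape time 5
(row=3, col=1): c = -0.1375 + -0.9200i → escape time 5
(row=3, col=2): c = 0.0550 + -0.9200i → escape time 5
(row=3, col=3): c = 0.2475 + -0.9200i → escape time 4
(row=3, col=4): c = 0.4400 + -0.9200i → escape time 3
(row=4, col=0): c = -0.3300 + -1.2100i → escape time 3
(row=4, col=1): c = -0.1375 + -1.2100i → escape time 3
(row=4, col=2): c = 0.0550 + -1.2100i → escape time 3
(row=4, col=3): c = 0.2475 + -1.2100i → escape time 2
(row=4, col=4): c = 0.4400 + -1.2100i → escape time 2
(row=5, col=0): c = -0.3300 + -1.5000i → escape time 2
(row=5, col=1): c = -0.1375 + -1.5000i → escape time 2
(row=5, col=2): c = 0.0550 + -1.5000i → escape time 2
(row=5, col=3): c = 0.2475 + -1.5000i → escape time 2
(row=5, col=4): c = 0.4400 + -1.5000i → escape time 2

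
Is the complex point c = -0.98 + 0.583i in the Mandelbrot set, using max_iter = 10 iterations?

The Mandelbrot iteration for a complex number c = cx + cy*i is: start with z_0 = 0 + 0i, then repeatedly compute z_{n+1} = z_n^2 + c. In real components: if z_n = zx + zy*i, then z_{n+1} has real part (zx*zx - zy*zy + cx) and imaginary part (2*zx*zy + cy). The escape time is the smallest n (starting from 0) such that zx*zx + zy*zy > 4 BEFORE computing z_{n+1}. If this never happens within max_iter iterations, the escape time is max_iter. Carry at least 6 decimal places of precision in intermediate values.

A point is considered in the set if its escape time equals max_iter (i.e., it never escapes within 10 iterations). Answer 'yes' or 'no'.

Answer: no

Derivation:
z_0 = 0 + 0i, c = -0.9800 + 0.5830i
Iter 1: z = -0.9800 + 0.5830i, |z|^2 = 1.3003
Iter 2: z = -0.3595 + -0.5597i, |z|^2 = 0.4425
Iter 3: z = -1.1640 + 0.9854i, |z|^2 = 2.3259
Iter 4: z = -0.5961 + -1.7110i, |z|^2 = 3.2829
Iter 5: z = -3.5523 + 2.6229i, |z|^2 = 19.4980
Escaped at iteration 5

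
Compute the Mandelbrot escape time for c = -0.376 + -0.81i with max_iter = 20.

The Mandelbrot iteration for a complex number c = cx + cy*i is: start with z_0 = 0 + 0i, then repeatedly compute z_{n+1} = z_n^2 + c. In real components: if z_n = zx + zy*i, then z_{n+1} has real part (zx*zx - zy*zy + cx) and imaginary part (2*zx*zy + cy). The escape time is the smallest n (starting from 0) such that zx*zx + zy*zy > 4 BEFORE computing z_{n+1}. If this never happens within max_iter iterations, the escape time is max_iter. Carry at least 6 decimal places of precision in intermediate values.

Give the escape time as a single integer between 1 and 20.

z_0 = 0 + 0i, c = -0.3760 + -0.8100i
Iter 1: z = -0.3760 + -0.8100i, |z|^2 = 0.7975
Iter 2: z = -0.8907 + -0.2009i, |z|^2 = 0.8337
Iter 3: z = 0.3770 + -0.4521i, |z|^2 = 0.3466
Iter 4: z = -0.4383 + -1.1509i, |z|^2 = 1.5168
Iter 5: z = -1.5086 + 0.1989i, |z|^2 = 2.3154
Iter 6: z = 1.8603 + -1.4100i, |z|^2 = 5.4489
Escaped at iteration 6

Answer: 6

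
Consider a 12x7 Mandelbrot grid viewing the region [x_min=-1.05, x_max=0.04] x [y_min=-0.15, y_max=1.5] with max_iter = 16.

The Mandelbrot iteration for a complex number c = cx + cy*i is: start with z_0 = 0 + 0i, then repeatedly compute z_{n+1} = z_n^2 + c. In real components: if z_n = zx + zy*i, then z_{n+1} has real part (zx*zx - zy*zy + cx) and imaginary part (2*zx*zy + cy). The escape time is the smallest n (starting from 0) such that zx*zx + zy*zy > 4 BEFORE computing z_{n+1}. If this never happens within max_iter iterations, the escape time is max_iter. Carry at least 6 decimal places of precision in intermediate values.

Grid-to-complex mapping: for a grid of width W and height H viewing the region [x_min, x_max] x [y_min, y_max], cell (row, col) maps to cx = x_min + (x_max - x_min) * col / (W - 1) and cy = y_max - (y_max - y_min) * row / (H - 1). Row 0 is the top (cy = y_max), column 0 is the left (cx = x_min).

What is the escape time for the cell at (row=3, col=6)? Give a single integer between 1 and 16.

z_0 = 0 + 0i, c = -0.4555 + 0.6750i
Iter 1: z = -0.4555 + 0.6750i, |z|^2 = 0.6631
Iter 2: z = -0.7036 + 0.0601i, |z|^2 = 0.4987
Iter 3: z = 0.0360 + 0.5904i, |z|^2 = 0.3498
Iter 4: z = -0.8027 + 0.7176i, |z|^2 = 1.1592
Iter 5: z = -0.3260 + -0.4770i, |z|^2 = 0.3338
Iter 6: z = -0.5766 + 0.9860i, |z|^2 = 1.3047
Iter 7: z = -1.0951 + -0.4621i, |z|^2 = 1.4128
Iter 8: z = 0.5302 + 1.6872i, |z|^2 = 3.1277
Iter 9: z = -3.0209 + 2.4642i, |z|^2 = 15.1982
Escaped at iteration 9

Answer: 9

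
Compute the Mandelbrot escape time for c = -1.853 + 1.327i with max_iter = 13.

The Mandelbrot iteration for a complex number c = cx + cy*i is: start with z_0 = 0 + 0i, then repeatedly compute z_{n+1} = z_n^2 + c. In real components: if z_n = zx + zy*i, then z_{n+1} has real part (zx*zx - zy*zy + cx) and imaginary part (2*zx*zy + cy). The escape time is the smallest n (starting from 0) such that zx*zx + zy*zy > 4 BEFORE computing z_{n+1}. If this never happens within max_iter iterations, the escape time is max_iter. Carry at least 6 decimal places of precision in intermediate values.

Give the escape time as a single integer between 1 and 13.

z_0 = 0 + 0i, c = -1.8530 + 1.3270i
Iter 1: z = -1.8530 + 1.3270i, |z|^2 = 5.1945
Escaped at iteration 1

Answer: 1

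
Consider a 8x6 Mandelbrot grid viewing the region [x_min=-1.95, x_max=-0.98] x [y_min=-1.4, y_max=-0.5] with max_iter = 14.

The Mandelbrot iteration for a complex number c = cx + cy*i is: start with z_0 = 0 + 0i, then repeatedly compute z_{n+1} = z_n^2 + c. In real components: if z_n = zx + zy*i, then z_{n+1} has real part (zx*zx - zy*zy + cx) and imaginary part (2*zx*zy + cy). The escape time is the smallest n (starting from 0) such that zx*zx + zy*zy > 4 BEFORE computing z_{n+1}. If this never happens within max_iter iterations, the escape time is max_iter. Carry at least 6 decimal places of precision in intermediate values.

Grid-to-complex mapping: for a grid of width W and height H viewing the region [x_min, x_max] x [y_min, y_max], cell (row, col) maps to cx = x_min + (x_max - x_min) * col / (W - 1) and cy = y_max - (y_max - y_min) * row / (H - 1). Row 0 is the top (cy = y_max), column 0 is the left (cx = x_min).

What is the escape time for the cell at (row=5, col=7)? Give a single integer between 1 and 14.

z_0 = 0 + 0i, c = -0.9800 + -1.4000i
Iter 1: z = -0.9800 + -1.4000i, |z|^2 = 2.9204
Iter 2: z = -1.9796 + 1.3440i, |z|^2 = 5.7252
Escaped at iteration 2

Answer: 2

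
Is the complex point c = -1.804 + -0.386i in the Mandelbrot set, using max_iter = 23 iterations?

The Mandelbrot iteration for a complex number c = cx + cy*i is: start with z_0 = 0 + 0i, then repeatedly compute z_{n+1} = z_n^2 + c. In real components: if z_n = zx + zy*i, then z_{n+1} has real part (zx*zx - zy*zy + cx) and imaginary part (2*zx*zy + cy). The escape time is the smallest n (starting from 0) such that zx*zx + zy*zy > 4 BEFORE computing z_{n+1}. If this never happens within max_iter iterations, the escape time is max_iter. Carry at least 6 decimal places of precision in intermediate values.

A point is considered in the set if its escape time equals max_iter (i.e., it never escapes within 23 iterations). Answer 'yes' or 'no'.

z_0 = 0 + 0i, c = -1.8040 + -0.3860i
Iter 1: z = -1.8040 + -0.3860i, |z|^2 = 3.4034
Iter 2: z = 1.3014 + 1.0067i, |z|^2 = 2.7071
Iter 3: z = -1.1237 + 2.2342i, |z|^2 = 6.2546
Escaped at iteration 3

Answer: no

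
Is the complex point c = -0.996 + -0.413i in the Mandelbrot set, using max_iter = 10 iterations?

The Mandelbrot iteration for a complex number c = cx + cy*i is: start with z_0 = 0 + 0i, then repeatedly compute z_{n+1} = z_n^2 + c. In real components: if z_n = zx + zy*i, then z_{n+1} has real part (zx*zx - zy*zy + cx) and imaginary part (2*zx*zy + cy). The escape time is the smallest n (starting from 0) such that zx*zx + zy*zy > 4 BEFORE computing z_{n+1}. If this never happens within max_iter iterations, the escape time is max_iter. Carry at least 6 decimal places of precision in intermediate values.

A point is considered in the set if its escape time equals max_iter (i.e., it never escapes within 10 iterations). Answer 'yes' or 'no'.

z_0 = 0 + 0i, c = -0.9960 + -0.4130i
Iter 1: z = -0.9960 + -0.4130i, |z|^2 = 1.1626
Iter 2: z = -0.1746 + 0.4097i, |z|^2 = 0.1983
Iter 3: z = -1.1334 + -0.5560i, |z|^2 = 1.5937
Iter 4: z = -0.0206 + 0.8474i, |z|^2 = 0.7185
Iter 5: z = -1.7136 + -0.4479i, |z|^2 = 3.1372
Iter 6: z = 1.7399 + 1.1222i, |z|^2 = 4.2865
Escaped at iteration 6

Answer: no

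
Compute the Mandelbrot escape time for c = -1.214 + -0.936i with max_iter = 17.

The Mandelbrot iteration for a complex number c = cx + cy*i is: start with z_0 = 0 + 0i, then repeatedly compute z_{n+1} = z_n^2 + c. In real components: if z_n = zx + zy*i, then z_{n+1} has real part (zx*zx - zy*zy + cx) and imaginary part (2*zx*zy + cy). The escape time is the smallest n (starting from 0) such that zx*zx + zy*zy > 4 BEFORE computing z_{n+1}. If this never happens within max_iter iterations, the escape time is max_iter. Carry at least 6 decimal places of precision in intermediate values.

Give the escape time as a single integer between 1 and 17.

z_0 = 0 + 0i, c = -1.2140 + -0.9360i
Iter 1: z = -1.2140 + -0.9360i, |z|^2 = 2.3499
Iter 2: z = -0.6163 + 1.3366i, |z|^2 = 2.1663
Iter 3: z = -2.6207 + -2.5835i, |z|^2 = 13.5425
Escaped at iteration 3

Answer: 3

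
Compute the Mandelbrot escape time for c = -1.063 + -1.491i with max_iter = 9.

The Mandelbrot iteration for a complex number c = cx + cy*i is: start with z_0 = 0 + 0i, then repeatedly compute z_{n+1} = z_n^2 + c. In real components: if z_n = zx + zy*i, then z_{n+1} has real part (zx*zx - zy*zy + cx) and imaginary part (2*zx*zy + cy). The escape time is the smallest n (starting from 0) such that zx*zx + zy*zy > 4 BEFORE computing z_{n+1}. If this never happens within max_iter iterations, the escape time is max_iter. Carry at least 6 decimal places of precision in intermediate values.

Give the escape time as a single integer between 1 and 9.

Answer: 2

Derivation:
z_0 = 0 + 0i, c = -1.0630 + -1.4910i
Iter 1: z = -1.0630 + -1.4910i, |z|^2 = 3.3531
Iter 2: z = -2.1561 + 1.6789i, |z|^2 = 7.4674
Escaped at iteration 2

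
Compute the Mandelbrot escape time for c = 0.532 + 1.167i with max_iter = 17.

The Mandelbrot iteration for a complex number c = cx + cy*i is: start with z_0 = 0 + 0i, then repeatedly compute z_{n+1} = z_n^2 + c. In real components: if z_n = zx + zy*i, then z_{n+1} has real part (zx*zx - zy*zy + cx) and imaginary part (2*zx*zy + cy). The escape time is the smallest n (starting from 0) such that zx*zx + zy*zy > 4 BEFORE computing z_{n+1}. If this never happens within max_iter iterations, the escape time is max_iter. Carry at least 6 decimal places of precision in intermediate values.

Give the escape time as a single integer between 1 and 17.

z_0 = 0 + 0i, c = 0.5320 + 1.1670i
Iter 1: z = 0.5320 + 1.1670i, |z|^2 = 1.6449
Iter 2: z = -0.5469 + 2.4087i, |z|^2 = 6.1008
Escaped at iteration 2

Answer: 2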